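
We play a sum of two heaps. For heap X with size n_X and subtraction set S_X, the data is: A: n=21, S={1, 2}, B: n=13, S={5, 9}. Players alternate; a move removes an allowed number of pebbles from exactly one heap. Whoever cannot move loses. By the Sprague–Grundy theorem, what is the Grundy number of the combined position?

Heap A, S = {1, 2}:
n :  0  1  2  3  4  5  6  7  8  9 10 11 12 13 14 15 16 17 18 19 20 21
G :  0  1  2  0  1  2  0  1  2  0  1  2  0  1  2  0  1  2  0  1  2  0
G_A(21) = 0.
Heap B, S = {5, 9}:
n :  0  1  2  3  4  5  6  7  8  9 10 11 12 13
G :  0  0  0  0  0  1  1  1  1  1  2  2  2  2
G_B(13) = 2.
Combined Grundy value = 0 ⊕ 2 = 2.

2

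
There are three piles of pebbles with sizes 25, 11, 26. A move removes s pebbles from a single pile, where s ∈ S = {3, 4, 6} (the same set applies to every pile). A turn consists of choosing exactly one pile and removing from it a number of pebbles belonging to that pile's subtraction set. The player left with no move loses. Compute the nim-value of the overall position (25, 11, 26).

0

All piles use S = {3, 4, 6}:
n :  0  1  2  3  4  5  6  7  8  9 10 11 12 13 14 15 16 17 18 19 20 21 22 23 24 25 26
G :  0  0  0  1  1  1  2  2  2  0  0  0  1  1  1  2  2  2  0  0  0  1  1  1  2  2  2
Pile A: G(25) = 2.
Pile B: G(11) = 0.
Pile C: G(26) = 2.
Combined Grundy value = 2 ⊕ 0 ⊕ 2 = 0.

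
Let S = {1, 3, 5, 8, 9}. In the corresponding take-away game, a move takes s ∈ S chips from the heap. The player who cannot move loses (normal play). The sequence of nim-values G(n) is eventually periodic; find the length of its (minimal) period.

16

n :  0  1  2  3  4  5  6  7  8  9 10 11 12 13 14 15 16 17 18 19 20 21 22 23 24 25 26 27 28 29 30 31 32 33
G :  0  1  0  1  0  1  0  1  2  3  2  3  2  3  2  3  0  1  0  1  0  1  0  1  2  3  2  3  2  3  2  3  0  1
G(n+16) = G(n) holds for n = 0,…,8 (a full window of length max(S) = 9), so the sequence is purely periodic with period 16.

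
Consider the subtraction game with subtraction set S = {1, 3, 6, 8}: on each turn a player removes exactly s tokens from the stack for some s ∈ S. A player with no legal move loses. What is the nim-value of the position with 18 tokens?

n :  0  1  2  3  4  5  6  7  8  9 10 11 12 13 14 15 16 17 18
G :  0  1  0  1  0  1  2  3  2  0  1  0  1  0  1  2  3  2  0

0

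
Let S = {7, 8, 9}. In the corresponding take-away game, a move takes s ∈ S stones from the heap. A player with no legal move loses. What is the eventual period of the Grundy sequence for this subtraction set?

G(0) = 0
G(1) = mex{} = 0
G(2) = mex{} = 0
G(3) = mex{} = 0
G(4) = mex{} = 0
G(5) = mex{} = 0
G(6) = mex{} = 0
G(7) = mex{0} = 1
G(8) = mex{0,0} = 1
G(9) = mex{0,0,0} = 1
G(10) = mex{0,0,0} = 1
G(11) = mex{0,0,0} = 1
G(12) = mex{0,0,0} = 1
G(13) = mex{0,0,0} = 1
G(14) = mex{1,0,0} = 2
G(15) = mex{1,1,0} = 2
G(16) = mex{1,1,1} = 0
G(17) = mex{1,1,1} = 0
G(18) = mex{1,1,1} = 0
G(19) = mex{1,1,1} = 0
G(20) = mex{1,1,1} = 0
G(21) = mex{2,1,1} = 0
G(22) = mex{2,2,1} = 0
G(23) = mex{0,2,2} = 1
G(24) = mex{0,0,2} = 1
G(25) = mex{0,0,0} = 1
G(26) = mex{0,0,0} = 1
G(27) = mex{0,0,0} = 1
G(28) = mex{0,0,0} = 1
G(29) = mex{0,0,0} = 1
G(30) = mex{1,0,0} = 2
G(31) = mex{1,1,0} = 2
G(32) = mex{1,1,1} = 0
G(33) = mex{1,1,1} = 0
G(n+16) = G(n) holds for n = 0,…,8 (a full window of length max(S) = 9), so the sequence is purely periodic with period 16.

16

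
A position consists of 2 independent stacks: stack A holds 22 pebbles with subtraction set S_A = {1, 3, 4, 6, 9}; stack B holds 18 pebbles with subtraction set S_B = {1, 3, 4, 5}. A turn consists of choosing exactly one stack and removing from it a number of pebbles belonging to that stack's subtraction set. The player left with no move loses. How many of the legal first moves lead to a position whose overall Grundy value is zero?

3

Stack A, S = {1, 3, 4, 6, 9}:
G(0) = 0
G(1) = mex{0} = 1
G(2) = mex{1} = 0
G(3) = mex{0,0} = 1
G(4) = mex{1,1,0} = 2
G(5) = mex{2,0,1} = 3
G(6) = mex{3,1,0,0} = 2
G(7) = mex{2,2,1,1} = 0
G(8) = mex{0,3,2,0} = 1
G(9) = mex{1,2,3,1,0} = 4
G(10) = mex{4,0,2,2,1} = 3
G(11) = mex{3,1,0,3,0} = 2
G(12) = mex{2,4,1,2,1} = 0
G(13) = mex{0,3,4,0,2} = 1
G(14) = mex{1,2,3,1,3} = 0
G(15) = mex{0,0,2,4,2} = 1
G(16) = mex{1,1,0,3,0} = 2
G(17) = mex{2,0,1,2,1} = 3
G(18) = mex{3,1,0,0,4} = 2
G(19) = mex{2,2,1,1,3} = 0
G(20) = mex{0,3,2,0,2} = 1
G(21) = mex{1,2,3,1,0} = 4
G(22) = mex{4,0,2,2,1} = 3
G_A(22) = 3.
Stack B, S = {1, 3, 4, 5}:
n :  0  1  2  3  4  5  6  7  8  9 10 11 12 13 14 15 16 17 18
G :  0  1  0  1  2  3  2  3  0  1  0  1  2  3  2  3  0  1  0
G_B(18) = 0.
Combined Grundy value = 3 ⊕ 0 = 3.
A winning move leaves total XOR = 0, i.e. changes one component's Grundy value g to g ⊕ X where X is the current total.
Stack A: need g' = 3⊕3 = 0. Options: 22−1→G=4, 22−3→G=0, 22−4→G=2, 22−6→G=2, 22−9→G=1. Hits: 1.
Stack B: need g' = 0⊕3 = 3. Options: 18−1→G=1, 18−3→G=3, 18−4→G=2, 18−5→G=3. Hits: 2.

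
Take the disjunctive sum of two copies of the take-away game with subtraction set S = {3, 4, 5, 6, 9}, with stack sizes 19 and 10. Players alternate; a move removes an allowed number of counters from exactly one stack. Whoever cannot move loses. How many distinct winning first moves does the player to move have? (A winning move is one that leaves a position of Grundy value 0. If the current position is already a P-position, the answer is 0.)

All stacks use S = {3, 4, 5, 6, 9}:
n :  0  1  2  3  4  5  6  7  8  9 10 11 12 13 14 15 16 17 18 19
G :  0  0  0  1  1  1  2  2  2  3  3  3  0  0  0  1  1  1  2  2
Stack A: G(19) = 2.
Stack B: G(10) = 3.
Combined Grundy value = 2 ⊕ 3 = 1.
A winning move leaves total XOR = 0, i.e. changes one component's Grundy value g to g ⊕ X where X is the current total.
Stack A: need g' = 2⊕1 = 3. Options: 19−3→G=1, 19−4→G=1, 19−5→G=0, 19−6→G=0, 19−9→G=3. Hits: 1.
Stack B: need g' = 3⊕1 = 2. Options: 10−3→G=2, 10−4→G=2, 10−5→G=1, 10−6→G=1, 10−9→G=0. Hits: 2.

3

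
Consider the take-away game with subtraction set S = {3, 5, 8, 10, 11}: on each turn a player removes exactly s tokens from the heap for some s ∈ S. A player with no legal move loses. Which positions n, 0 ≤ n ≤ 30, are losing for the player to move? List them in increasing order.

0, 1, 2, 14, 15, 16, 28, 29, 30

n :  0  1  2  3  4  5  6  7  8  9 10 11 12 13 14 15 16 17 18 19 20 21 22 23 24 25 26 27 28 29 30
G :  0  0  0  1  1  1  2  2  2  3  3  3  4  4  0  0  0  1  1  1  2  2  2  3  3  3  4  4  0  0  0
P-positions are exactly the n with G(n) = 0.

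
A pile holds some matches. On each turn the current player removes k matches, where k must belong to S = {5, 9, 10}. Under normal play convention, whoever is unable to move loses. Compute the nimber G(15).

0

G(0) = 0
G(1) = mex{} = 0
G(2) = mex{} = 0
G(3) = mex{} = 0
G(4) = mex{} = 0
G(5) = mex{0} = 1
G(6) = mex{0} = 1
G(7) = mex{0} = 1
G(8) = mex{0} = 1
G(9) = mex{0,0} = 1
G(10) = mex{1,0,0} = 2
G(11) = mex{1,0,0} = 2
G(12) = mex{1,0,0} = 2
G(13) = mex{1,0,0} = 2
G(14) = mex{1,1,0} = 2
G(15) = mex{2,1,1} = 0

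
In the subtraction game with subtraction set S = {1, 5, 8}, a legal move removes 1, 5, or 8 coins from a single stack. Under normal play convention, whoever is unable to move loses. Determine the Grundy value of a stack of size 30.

G(0) = 0
G(1) = mex{0} = 1
G(2) = mex{1} = 0
G(3) = mex{0} = 1
G(4) = mex{1} = 0
G(5) = mex{0,0} = 1
G(6) = mex{1,1} = 0
G(7) = mex{0,0} = 1
G(8) = mex{1,1,0} = 2
G(9) = mex{2,0,1} = 3
G(10) = mex{3,1,0} = 2
G(11) = mex{2,0,1} = 3
G(12) = mex{3,1,0} = 2
G(13) = mex{2,2,1} = 0
G(14) = mex{0,3,0} = 1
G(15) = mex{1,2,1} = 0
G(16) = mex{0,3,2} = 1
G(17) = mex{1,2,3} = 0
G(18) = mex{0,0,2} = 1
G(19) = mex{1,1,3} = 0
G(20) = mex{0,0,2} = 1
G(21) = mex{1,1,0} = 2
G(22) = mex{2,0,1} = 3
G(23) = mex{3,1,0} = 2
G(24) = mex{2,0,1} = 3
G(25) = mex{3,1,0} = 2
G(26) = mex{2,2,1} = 0
G(27) = mex{0,3,0} = 1
G(28) = mex{1,2,1} = 0
G(29) = mex{0,3,2} = 1
G(30) = mex{1,2,3} = 0

0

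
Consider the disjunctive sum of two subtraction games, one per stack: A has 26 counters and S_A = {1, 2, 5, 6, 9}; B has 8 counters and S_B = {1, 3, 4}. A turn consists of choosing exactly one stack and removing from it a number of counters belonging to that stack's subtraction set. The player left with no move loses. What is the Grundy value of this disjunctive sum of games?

3

Stack A, S = {1, 2, 5, 6, 9}:
G(0) = 0
G(1) = mex{0} = 1
G(2) = mex{1,0} = 2
G(3) = mex{2,1} = 0
G(4) = mex{0,2} = 1
G(5) = mex{1,0,0} = 2
G(6) = mex{2,1,1,0} = 3
G(7) = mex{3,2,2,1} = 0
G(8) = mex{0,3,0,2} = 1
G(9) = mex{1,0,1,0,0} = 2
G(10) = mex{2,1,2,1,1} = 0
G(11) = mex{0,2,3,2,2} = 1
G(12) = mex{1,0,0,3,0} = 2
G(13) = mex{2,1,1,0,1} = 3
G(14) = mex{3,2,2,1,2} = 0
G(15) = mex{0,3,0,2,3} = 1
G(16) = mex{1,0,1,0,0} = 2
G(17) = mex{2,1,2,1,1} = 0
G(18) = mex{0,2,3,2,2} = 1
G(19) = mex{1,0,0,3,0} = 2
G(20) = mex{2,1,1,0,1} = 3
G(21) = mex{3,2,2,1,2} = 0
G(22) = mex{0,3,0,2,3} = 1
G(23) = mex{1,0,1,0,0} = 2
G(24) = mex{2,1,2,1,1} = 0
G(25) = mex{0,2,3,2,2} = 1
G(26) = mex{1,0,0,3,0} = 2
G_A(26) = 2.
Stack B, S = {1, 3, 4}:
G(0) = 0
G(1) = mex{0} = 1
G(2) = mex{1} = 0
G(3) = mex{0,0} = 1
G(4) = mex{1,1,0} = 2
G(5) = mex{2,0,1} = 3
G(6) = mex{3,1,0} = 2
G(7) = mex{2,2,1} = 0
G(8) = mex{0,3,2} = 1
G_B(8) = 1.
Combined Grundy value = 2 ⊕ 1 = 3.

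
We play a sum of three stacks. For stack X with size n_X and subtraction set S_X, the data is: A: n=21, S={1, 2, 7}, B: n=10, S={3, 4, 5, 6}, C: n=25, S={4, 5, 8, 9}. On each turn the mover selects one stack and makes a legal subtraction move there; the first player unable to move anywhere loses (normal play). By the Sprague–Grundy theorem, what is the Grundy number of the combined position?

Stack A, S = {1, 2, 7}:
G(0) = 0
G(1) = mex{0} = 1
G(2) = mex{1,0} = 2
G(3) = mex{2,1} = 0
G(4) = mex{0,2} = 1
G(5) = mex{1,0} = 2
G(6) = mex{2,1} = 0
G(7) = mex{0,2,0} = 1
G(8) = mex{1,0,1} = 2
G(9) = mex{2,1,2} = 0
G(10) = mex{0,2,0} = 1
G(11) = mex{1,0,1} = 2
G(12) = mex{2,1,2} = 0
G(13) = mex{0,2,0} = 1
G(14) = mex{1,0,1} = 2
G(15) = mex{2,1,2} = 0
G(16) = mex{0,2,0} = 1
G(17) = mex{1,0,1} = 2
G(18) = mex{2,1,2} = 0
G(19) = mex{0,2,0} = 1
G(20) = mex{1,0,1} = 2
G(21) = mex{2,1,2} = 0
G_A(21) = 0.
Stack B, S = {3, 4, 5, 6}:
n :  0  1  2  3  4  5  6  7  8  9 10
G :  0  0  0  1  1  1  2  2  2  0  0
G_B(10) = 0.
Stack C, S = {4, 5, 8, 9}:
G(0) = 0
G(1) = mex{} = 0
G(2) = mex{} = 0
G(3) = mex{} = 0
G(4) = mex{0} = 1
G(5) = mex{0,0} = 1
G(6) = mex{0,0} = 1
G(7) = mex{0,0} = 1
G(8) = mex{1,0,0} = 2
G(9) = mex{1,1,0,0} = 2
G(10) = mex{1,1,0,0} = 2
G(11) = mex{1,1,0,0} = 2
G(12) = mex{2,1,1,0} = 3
G(13) = mex{2,2,1,1} = 0
G(14) = mex{2,2,1,1} = 0
G(15) = mex{2,2,1,1} = 0
G(16) = mex{3,2,2,1} = 0
G(17) = mex{0,3,2,2} = 1
G(18) = mex{0,0,2,2} = 1
G(19) = mex{0,0,2,2} = 1
G(20) = mex{0,0,3,2} = 1
G(21) = mex{1,0,0,3} = 2
G(22) = mex{1,1,0,0} = 2
G(23) = mex{1,1,0,0} = 2
G(24) = mex{1,1,0,0} = 2
G(25) = mex{2,1,1,0} = 3
G_C(25) = 3.
Combined Grundy value = 0 ⊕ 0 ⊕ 3 = 3.

3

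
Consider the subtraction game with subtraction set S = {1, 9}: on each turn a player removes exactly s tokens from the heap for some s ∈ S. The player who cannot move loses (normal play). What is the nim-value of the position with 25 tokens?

1

G(0) = 0
G(1) = mex{0} = 1
G(2) = mex{1} = 0
G(3) = mex{0} = 1
G(4) = mex{1} = 0
G(5) = mex{0} = 1
G(6) = mex{1} = 0
G(7) = mex{0} = 1
G(8) = mex{1} = 0
G(9) = mex{0,0} = 1
G(10) = mex{1,1} = 0
G(11) = mex{0,0} = 1
G(12) = mex{1,1} = 0
G(13) = mex{0,0} = 1
G(14) = mex{1,1} = 0
G(15) = mex{0,0} = 1
G(16) = mex{1,1} = 0
G(17) = mex{0,0} = 1
G(18) = mex{1,1} = 0
G(19) = mex{0,0} = 1
G(20) = mex{1,1} = 0
G(21) = mex{0,0} = 1
G(22) = mex{1,1} = 0
G(23) = mex{0,0} = 1
G(24) = mex{1,1} = 0
G(25) = mex{0,0} = 1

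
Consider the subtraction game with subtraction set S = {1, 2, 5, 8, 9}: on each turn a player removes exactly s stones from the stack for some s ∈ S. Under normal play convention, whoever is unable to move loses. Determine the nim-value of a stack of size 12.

n :  0  1  2  3  4  5  6  7  8  9 10 11 12
G :  0  1  2  0  1  2  0  1  2  3  0  1  2

2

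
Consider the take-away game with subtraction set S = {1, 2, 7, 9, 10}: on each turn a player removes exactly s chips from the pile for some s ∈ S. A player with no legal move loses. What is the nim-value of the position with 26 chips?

1

n :  0  1  2  3  4  5  6  7  8  9 10 11 12 13 14 15 16 17 18 19 20 21 22 23 24 25 26
G :  0  1  2  0  1  2  0  1  2  3  4  0  1  2  0  1  2  0  1  2  3  4  0  1  2  0  1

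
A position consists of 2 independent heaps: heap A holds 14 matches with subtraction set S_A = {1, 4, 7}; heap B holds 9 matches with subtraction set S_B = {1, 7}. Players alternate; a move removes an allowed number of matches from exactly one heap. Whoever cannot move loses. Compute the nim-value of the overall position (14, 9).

0

Heap A, S = {1, 4, 7}:
n :  0  1  2  3  4  5  6  7  8  9 10 11 12 13 14
G :  0  1  0  1  2  0  1  2  0  1  0  1  2  0  1
G_A(14) = 1.
Heap B, S = {1, 7}:
n : 0 1 2 3 4 5 6 7 8 9
G : 0 1 0 1 0 1 0 1 0 1
G_B(9) = 1.
Combined Grundy value = 1 ⊕ 1 = 0.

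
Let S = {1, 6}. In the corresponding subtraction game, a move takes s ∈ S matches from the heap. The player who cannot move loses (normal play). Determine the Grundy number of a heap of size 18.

0

n :  0  1  2  3  4  5  6  7  8  9 10 11 12 13 14 15 16 17 18
G :  0  1  0  1  0  1  2  0  1  0  1  0  1  2  0  1  0  1  0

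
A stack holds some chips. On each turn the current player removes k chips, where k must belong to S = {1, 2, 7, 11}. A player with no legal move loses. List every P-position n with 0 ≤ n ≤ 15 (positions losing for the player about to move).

0, 3, 6, 9, 12, 15

n :  0  1  2  3  4  5  6  7  8  9 10 11 12 13 14 15
G :  0  1  2  0  1  2  0  1  2  0  1  2  0  1  2  0
P-positions are exactly the n with G(n) = 0.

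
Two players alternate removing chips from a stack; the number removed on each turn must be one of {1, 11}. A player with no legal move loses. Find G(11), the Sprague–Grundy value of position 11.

1

n :  0  1  2  3  4  5  6  7  8  9 10 11
G :  0  1  0  1  0  1  0  1  0  1  0  1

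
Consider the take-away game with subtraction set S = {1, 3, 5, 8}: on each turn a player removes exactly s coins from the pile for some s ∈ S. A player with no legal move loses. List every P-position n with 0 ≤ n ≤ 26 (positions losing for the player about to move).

0, 2, 4, 6, 13, 15, 17, 19, 26

G(0) = 0
G(1) = mex{0} = 1
G(2) = mex{1} = 0
G(3) = mex{0,0} = 1
G(4) = mex{1,1} = 0
G(5) = mex{0,0,0} = 1
G(6) = mex{1,1,1} = 0
G(7) = mex{0,0,0} = 1
G(8) = mex{1,1,1,0} = 2
G(9) = mex{2,0,0,1} = 3
G(10) = mex{3,1,1,0} = 2
G(11) = mex{2,2,0,1} = 3
G(12) = mex{3,3,1,0} = 2
G(13) = mex{2,2,2,1} = 0
G(14) = mex{0,3,3,0} = 1
G(15) = mex{1,2,2,1} = 0
G(16) = mex{0,0,3,2} = 1
G(17) = mex{1,1,2,3} = 0
G(18) = mex{0,0,0,2} = 1
G(19) = mex{1,1,1,3} = 0
G(20) = mex{0,0,0,2} = 1
G(21) = mex{1,1,1,0} = 2
G(22) = mex{2,0,0,1} = 3
G(23) = mex{3,1,1,0} = 2
G(24) = mex{2,2,0,1} = 3
G(25) = mex{3,3,1,0} = 2
G(26) = mex{2,2,2,1} = 0
P-positions are exactly the n with G(n) = 0.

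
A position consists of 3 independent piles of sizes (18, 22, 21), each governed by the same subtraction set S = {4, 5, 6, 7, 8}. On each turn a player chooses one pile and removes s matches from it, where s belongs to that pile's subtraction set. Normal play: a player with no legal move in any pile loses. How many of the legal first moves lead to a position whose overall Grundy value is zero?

3

All piles use S = {4, 5, 6, 7, 8}:
n :  0  1  2  3  4  5  6  7  8  9 10 11 12 13 14 15 16 17 18 19 20 21 22
G :  0  0  0  0  1  1  1  1  2  2  2  2  0  0  0  0  1  1  1  1  2  2  2
Pile A: G(18) = 1.
Pile B: G(22) = 2.
Pile C: G(21) = 2.
Combined Grundy value = 1 ⊕ 2 ⊕ 2 = 1.
A winning move leaves total XOR = 0, i.e. changes one component's Grundy value g to g ⊕ X where X is the current total.
Pile A: need g' = 1⊕1 = 0. Options: 18−4→G=0, 18−5→G=0, 18−6→G=0, 18−7→G=2, 18−8→G=2. Hits: 3.
Pile B: need g' = 2⊕1 = 3. Options: 22−4→G=1, 22−5→G=1, 22−6→G=1, 22−7→G=0, 22−8→G=0. Hits: 0.
Pile C: need g' = 2⊕1 = 3. Options: 21−4→G=1, 21−5→G=1, 21−6→G=0, 21−7→G=0, 21−8→G=0. Hits: 0.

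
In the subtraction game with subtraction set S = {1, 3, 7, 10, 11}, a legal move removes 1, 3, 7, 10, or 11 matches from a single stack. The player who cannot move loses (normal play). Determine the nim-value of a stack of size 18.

2

G(0) = 0
G(1) = mex{0} = 1
G(2) = mex{1} = 0
G(3) = mex{0,0} = 1
G(4) = mex{1,1} = 0
G(5) = mex{0,0} = 1
G(6) = mex{1,1} = 0
G(7) = mex{0,0,0} = 1
G(8) = mex{1,1,1} = 0
G(9) = mex{0,0,0} = 1
G(10) = mex{1,1,1,0} = 2
G(11) = mex{2,0,0,1,0} = 3
G(12) = mex{3,1,1,0,1} = 2
G(13) = mex{2,2,0,1,0} = 3
G(14) = mex{3,3,1,0,1} = 2
G(15) = mex{2,2,0,1,0} = 3
G(16) = mex{3,3,1,0,1} = 2
G(17) = mex{2,2,2,1,0} = 3
G(18) = mex{3,3,3,0,1} = 2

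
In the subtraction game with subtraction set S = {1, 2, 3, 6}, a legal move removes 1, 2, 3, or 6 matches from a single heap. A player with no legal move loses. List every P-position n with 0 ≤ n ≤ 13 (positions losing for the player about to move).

n :  0  1  2  3  4  5  6  7  8  9 10 11 12 13
G :  0  1  2  3  0  1  2  3  0  1  2  3  0  1
P-positions are exactly the n with G(n) = 0.

0, 4, 8, 12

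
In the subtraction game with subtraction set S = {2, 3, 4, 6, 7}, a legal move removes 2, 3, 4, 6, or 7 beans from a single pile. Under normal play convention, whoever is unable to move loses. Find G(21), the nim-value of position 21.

1

G(0) = 0
G(1) = mex{} = 0
G(2) = mex{0} = 1
G(3) = mex{0,0} = 1
G(4) = mex{1,0,0} = 2
G(5) = mex{1,1,0} = 2
G(6) = mex{2,1,1,0} = 3
G(7) = mex{2,2,1,0,0} = 3
G(8) = mex{3,2,2,1,0} = 4
G(9) = mex{3,3,2,1,1} = 0
G(10) = mex{4,3,3,2,1} = 0
G(11) = mex{0,4,3,2,2} = 1
G(12) = mex{0,0,4,3,2} = 1
G(13) = mex{1,0,0,3,3} = 2
G(14) = mex{1,1,0,4,3} = 2
G(15) = mex{2,1,1,0,4} = 3
G(16) = mex{2,2,1,0,0} = 3
G(17) = mex{3,2,2,1,0} = 4
G(18) = mex{3,3,2,1,1} = 0
G(19) = mex{4,3,3,2,1} = 0
G(20) = mex{0,4,3,2,2} = 1
G(21) = mex{0,0,4,3,2} = 1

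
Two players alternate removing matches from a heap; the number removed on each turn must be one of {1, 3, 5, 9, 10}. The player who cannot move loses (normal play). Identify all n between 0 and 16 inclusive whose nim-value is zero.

0, 2, 4, 6, 8

G(0) = 0
G(1) = mex{0} = 1
G(2) = mex{1} = 0
G(3) = mex{0,0} = 1
G(4) = mex{1,1} = 0
G(5) = mex{0,0,0} = 1
G(6) = mex{1,1,1} = 0
G(7) = mex{0,0,0} = 1
G(8) = mex{1,1,1} = 0
G(9) = mex{0,0,0,0} = 1
G(10) = mex{1,1,1,1,0} = 2
G(11) = mex{2,0,0,0,1} = 3
G(12) = mex{3,1,1,1,0} = 2
G(13) = mex{2,2,0,0,1} = 3
G(14) = mex{3,3,1,1,0} = 2
G(15) = mex{2,2,2,0,1} = 3
G(16) = mex{3,3,3,1,0} = 2
P-positions are exactly the n with G(n) = 0.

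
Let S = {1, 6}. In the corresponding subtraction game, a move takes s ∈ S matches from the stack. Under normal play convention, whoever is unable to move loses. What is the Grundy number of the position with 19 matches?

n :  0  1  2  3  4  5  6  7  8  9 10 11 12 13 14 15 16 17 18 19
G :  0  1  0  1  0  1  2  0  1  0  1  0  1  2  0  1  0  1  0  1

1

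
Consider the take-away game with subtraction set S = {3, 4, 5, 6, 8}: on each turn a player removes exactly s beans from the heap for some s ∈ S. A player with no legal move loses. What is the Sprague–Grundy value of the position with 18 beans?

G(0) = 0
G(1) = mex{} = 0
G(2) = mex{} = 0
G(3) = mex{0} = 1
G(4) = mex{0,0} = 1
G(5) = mex{0,0,0} = 1
G(6) = mex{1,0,0,0} = 2
G(7) = mex{1,1,0,0} = 2
G(8) = mex{1,1,1,0,0} = 2
G(9) = mex{2,1,1,1,0} = 3
G(10) = mex{2,2,1,1,0} = 3
G(11) = mex{2,2,2,1,1} = 0
G(12) = mex{3,2,2,2,1} = 0
G(13) = mex{3,3,2,2,1} = 0
G(14) = mex{0,3,3,2,2} = 1
G(15) = mex{0,0,3,3,2} = 1
G(16) = mex{0,0,0,3,2} = 1
G(17) = mex{1,0,0,0,3} = 2
G(18) = mex{1,1,0,0,3} = 2

2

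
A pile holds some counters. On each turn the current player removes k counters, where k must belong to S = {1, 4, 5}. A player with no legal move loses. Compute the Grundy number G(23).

3

G(0) = 0
G(1) = mex{0} = 1
G(2) = mex{1} = 0
G(3) = mex{0} = 1
G(4) = mex{1,0} = 2
G(5) = mex{2,1,0} = 3
G(6) = mex{3,0,1} = 2
G(7) = mex{2,1,0} = 3
G(8) = mex{3,2,1} = 0
G(9) = mex{0,3,2} = 1
G(10) = mex{1,2,3} = 0
G(11) = mex{0,3,2} = 1
G(12) = mex{1,0,3} = 2
G(13) = mex{2,1,0} = 3
G(14) = mex{3,0,1} = 2
G(15) = mex{2,1,0} = 3
G(16) = mex{3,2,1} = 0
G(17) = mex{0,3,2} = 1
G(18) = mex{1,2,3} = 0
G(19) = mex{0,3,2} = 1
G(20) = mex{1,0,3} = 2
G(21) = mex{2,1,0} = 3
G(22) = mex{3,0,1} = 2
G(23) = mex{2,1,0} = 3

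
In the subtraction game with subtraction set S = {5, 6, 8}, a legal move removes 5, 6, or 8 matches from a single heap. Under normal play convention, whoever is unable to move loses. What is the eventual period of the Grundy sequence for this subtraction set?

13

n :  0  1  2  3  4  5  6  7  8  9 10 11 12 13 14 15 16 17 18 19 20 21 22 23 24 25 26 27
G :  0  0  0  0  0  1  1  1  1  1  2  2  2  0  0  0  0  0  1  1  1  1  1  2  2  2  0  0
G(n+13) = G(n) holds for n = 0,…,7 (a full window of length max(S) = 8), so the sequence is purely periodic with period 13.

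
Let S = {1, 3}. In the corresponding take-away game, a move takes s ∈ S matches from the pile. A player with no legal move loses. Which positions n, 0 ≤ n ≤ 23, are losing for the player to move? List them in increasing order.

0, 2, 4, 6, 8, 10, 12, 14, 16, 18, 20, 22

n :  0  1  2  3  4  5  6  7  8  9 10 11 12 13 14 15 16 17 18 19 20 21 22 23
G :  0  1  0  1  0  1  0  1  0  1  0  1  0  1  0  1  0  1  0  1  0  1  0  1
P-positions are exactly the n with G(n) = 0.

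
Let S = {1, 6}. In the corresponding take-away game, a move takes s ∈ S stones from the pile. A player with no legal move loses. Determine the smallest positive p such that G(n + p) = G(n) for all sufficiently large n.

n :  0  1  2  3  4  5  6  7  8  9 10 11 12 13 14 15
G :  0  1  0  1  0  1  2  0  1  0  1  0  1  2  0  1
G(n+7) = G(n) holds for n = 0,…,5 (a full window of length max(S) = 6), so the sequence is purely periodic with period 7.

7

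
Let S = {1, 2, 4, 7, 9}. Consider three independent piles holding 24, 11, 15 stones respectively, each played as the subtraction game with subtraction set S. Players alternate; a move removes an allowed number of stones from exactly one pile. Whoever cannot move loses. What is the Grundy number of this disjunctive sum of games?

All piles use S = {1, 2, 4, 7, 9}:
n :  0  1  2  3  4  5  6  7  8  9 10 11 12 13 14 15 16 17 18 19 20 21 22 23 24
G :  0  1  2  0  1  2  0  1  2  3  4  0  1  2  0  1  2  0  1  2  3  4  0  1  2
Pile A: G(24) = 2.
Pile B: G(11) = 0.
Pile C: G(15) = 1.
Combined Grundy value = 2 ⊕ 0 ⊕ 1 = 3.

3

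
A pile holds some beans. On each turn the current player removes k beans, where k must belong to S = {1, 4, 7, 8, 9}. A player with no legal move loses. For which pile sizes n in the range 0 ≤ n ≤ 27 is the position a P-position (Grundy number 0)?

G(0) = 0
G(1) = mex{0} = 1
G(2) = mex{1} = 0
G(3) = mex{0} = 1
G(4) = mex{1,0} = 2
G(5) = mex{2,1} = 0
G(6) = mex{0,0} = 1
G(7) = mex{1,1,0} = 2
G(8) = mex{2,2,1,0} = 3
G(9) = mex{3,0,0,1,0} = 2
G(10) = mex{2,1,1,0,1} = 3
G(11) = mex{3,2,2,1,0} = 4
G(12) = mex{4,3,0,2,1} = 5
G(13) = mex{5,2,1,0,2} = 3
G(14) = mex{3,3,2,1,0} = 4
G(15) = mex{4,4,3,2,1} = 0
G(16) = mex{0,5,2,3,2} = 1
G(17) = mex{1,3,3,2,3} = 0
G(18) = mex{0,4,4,3,2} = 1
G(19) = mex{1,0,5,4,3} = 2
G(20) = mex{2,1,3,5,4} = 0
G(21) = mex{0,0,4,3,5} = 1
G(22) = mex{1,1,0,4,3} = 2
G(23) = mex{2,2,1,0,4} = 3
G(24) = mex{3,0,0,1,0} = 2
G(25) = mex{2,1,1,0,1} = 3
G(26) = mex{3,2,2,1,0} = 4
G(27) = mex{4,3,0,2,1} = 5
P-positions are exactly the n with G(n) = 0.

0, 2, 5, 15, 17, 20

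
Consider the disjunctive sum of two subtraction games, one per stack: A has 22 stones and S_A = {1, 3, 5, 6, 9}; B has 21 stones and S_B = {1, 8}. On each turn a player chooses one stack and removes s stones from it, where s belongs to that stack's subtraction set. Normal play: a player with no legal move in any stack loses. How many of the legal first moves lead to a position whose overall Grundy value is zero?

2

Stack A, S = {1, 3, 5, 6, 9}:
n :  0  1  2  3  4  5  6  7  8  9 10 11 12 13 14 15 16 17 18 19 20 21 22
G :  0  1  0  1  0  1  2  3  2  3  2  3  0  1  0  1  0  1  2  3  2  3  2
G_A(22) = 2.
Stack B, S = {1, 8}:
G(0) = 0
G(1) = mex{0} = 1
G(2) = mex{1} = 0
G(3) = mex{0} = 1
G(4) = mex{1} = 0
G(5) = mex{0} = 1
G(6) = mex{1} = 0
G(7) = mex{0} = 1
G(8) = mex{1,0} = 2
G(9) = mex{2,1} = 0
G(10) = mex{0,0} = 1
G(11) = mex{1,1} = 0
G(12) = mex{0,0} = 1
G(13) = mex{1,1} = 0
G(14) = mex{0,0} = 1
G(15) = mex{1,1} = 0
G(16) = mex{0,2} = 1
G(17) = mex{1,0} = 2
G(18) = mex{2,1} = 0
G(19) = mex{0,0} = 1
G(20) = mex{1,1} = 0
G(21) = mex{0,0} = 1
G_B(21) = 1.
Combined Grundy value = 2 ⊕ 1 = 3.
A winning move leaves total XOR = 0, i.e. changes one component's Grundy value g to g ⊕ X where X is the current total.
Stack A: need g' = 2⊕3 = 1. Options: 22−1→G=3, 22−3→G=3, 22−5→G=1, 22−6→G=0, 22−9→G=1. Hits: 2.
Stack B: need g' = 1⊕3 = 2. Options: 21−1→G=0, 21−8→G=0. Hits: 0.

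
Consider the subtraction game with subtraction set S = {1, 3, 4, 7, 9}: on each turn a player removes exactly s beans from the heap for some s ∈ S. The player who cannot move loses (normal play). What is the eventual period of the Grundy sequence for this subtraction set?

G(0) = 0
G(1) = mex{0} = 1
G(2) = mex{1} = 0
G(3) = mex{0,0} = 1
G(4) = mex{1,1,0} = 2
G(5) = mex{2,0,1} = 3
G(6) = mex{3,1,0} = 2
G(7) = mex{2,2,1,0} = 3
G(8) = mex{3,3,2,1} = 0
G(9) = mex{0,2,3,0,0} = 1
G(10) = mex{1,3,2,1,1} = 0
G(11) = mex{0,0,3,2,0} = 1
G(12) = mex{1,1,0,3,1} = 2
G(13) = mex{2,0,1,2,2} = 3
G(14) = mex{3,1,0,3,3} = 2
G(15) = mex{2,2,1,0,2} = 3
G(16) = mex{3,3,2,1,3} = 0
G(17) = mex{0,2,3,0,0} = 1
G(18) = mex{1,3,2,1,1} = 0
G(n+8) = G(n) holds for n = 0,…,8 (a full window of length max(S) = 9), so the sequence is purely periodic with period 8.

8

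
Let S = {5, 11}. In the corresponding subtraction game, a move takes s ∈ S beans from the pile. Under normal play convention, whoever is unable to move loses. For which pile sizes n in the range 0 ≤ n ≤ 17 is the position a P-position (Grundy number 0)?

G(0) = 0
G(1) = mex{} = 0
G(2) = mex{} = 0
G(3) = mex{} = 0
G(4) = mex{} = 0
G(5) = mex{0} = 1
G(6) = mex{0} = 1
G(7) = mex{0} = 1
G(8) = mex{0} = 1
G(9) = mex{0} = 1
G(10) = mex{1} = 0
G(11) = mex{1,0} = 2
G(12) = mex{1,0} = 2
G(13) = mex{1,0} = 2
G(14) = mex{1,0} = 2
G(15) = mex{0,0} = 1
G(16) = mex{2,1} = 0
G(17) = mex{2,1} = 0
P-positions are exactly the n with G(n) = 0.

0, 1, 2, 3, 4, 10, 16, 17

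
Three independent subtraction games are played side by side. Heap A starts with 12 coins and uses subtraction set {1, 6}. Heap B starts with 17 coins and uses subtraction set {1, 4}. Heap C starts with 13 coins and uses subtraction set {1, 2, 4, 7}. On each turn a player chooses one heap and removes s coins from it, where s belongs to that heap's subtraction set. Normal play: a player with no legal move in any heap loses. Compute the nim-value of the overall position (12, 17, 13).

0

Heap A, S = {1, 6}:
G(0) = 0
G(1) = mex{0} = 1
G(2) = mex{1} = 0
G(3) = mex{0} = 1
G(4) = mex{1} = 0
G(5) = mex{0} = 1
G(6) = mex{1,0} = 2
G(7) = mex{2,1} = 0
G(8) = mex{0,0} = 1
G(9) = mex{1,1} = 0
G(10) = mex{0,0} = 1
G(11) = mex{1,1} = 0
G(12) = mex{0,2} = 1
G_A(12) = 1.
Heap B, S = {1, 4}:
G(0) = 0
G(1) = mex{0} = 1
G(2) = mex{1} = 0
G(3) = mex{0} = 1
G(4) = mex{1,0} = 2
G(5) = mex{2,1} = 0
G(6) = mex{0,0} = 1
G(7) = mex{1,1} = 0
G(8) = mex{0,2} = 1
G(9) = mex{1,0} = 2
G(10) = mex{2,1} = 0
G(11) = mex{0,0} = 1
G(12) = mex{1,1} = 0
G(13) = mex{0,2} = 1
G(14) = mex{1,0} = 2
G(15) = mex{2,1} = 0
G(16) = mex{0,0} = 1
G(17) = mex{1,1} = 0
G_B(17) = 0.
Heap C, S = {1, 2, 4, 7}:
n :  0  1  2  3  4  5  6  7  8  9 10 11 12 13
G :  0  1  2  0  1  2  0  1  2  0  1  2  0  1
G_C(13) = 1.
Combined Grundy value = 1 ⊕ 0 ⊕ 1 = 0.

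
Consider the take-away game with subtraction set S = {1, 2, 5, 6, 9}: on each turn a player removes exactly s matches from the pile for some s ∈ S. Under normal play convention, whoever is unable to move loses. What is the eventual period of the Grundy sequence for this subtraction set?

n :  0  1  2  3  4  5  6  7  8  9 10 11 12 13 14 15 16 17
G :  0  1  2  0  1  2  3  0  1  2  0  1  2  3  0  1  2  0
G(n+7) = G(n) holds for n = 0,…,8 (a full window of length max(S) = 9), so the sequence is purely periodic with period 7.

7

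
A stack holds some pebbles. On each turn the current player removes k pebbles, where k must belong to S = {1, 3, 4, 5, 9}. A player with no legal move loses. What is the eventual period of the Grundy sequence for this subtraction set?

8

n :  0  1  2  3  4  5  6  7  8  9 10 11 12 13 14 15 16 17 18
G :  0  1  0  1  2  3  2  3  0  1  0  1  2  3  2  3  0  1  0
G(n+8) = G(n) holds for n = 0,…,8 (a full window of length max(S) = 9), so the sequence is purely periodic with period 8.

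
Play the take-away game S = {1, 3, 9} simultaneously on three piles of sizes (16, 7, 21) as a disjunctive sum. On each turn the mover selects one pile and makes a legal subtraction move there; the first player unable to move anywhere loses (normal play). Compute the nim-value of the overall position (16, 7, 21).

All piles use S = {1, 3, 9}:
G(0) = 0
G(1) = mex{0} = 1
G(2) = mex{1} = 0
G(3) = mex{0,0} = 1
G(4) = mex{1,1} = 0
G(5) = mex{0,0} = 1
G(6) = mex{1,1} = 0
G(7) = mex{0,0} = 1
G(8) = mex{1,1} = 0
G(9) = mex{0,0,0} = 1
G(10) = mex{1,1,1} = 0
G(11) = mex{0,0,0} = 1
G(12) = mex{1,1,1} = 0
G(13) = mex{0,0,0} = 1
G(14) = mex{1,1,1} = 0
G(15) = mex{0,0,0} = 1
G(16) = mex{1,1,1} = 0
G(17) = mex{0,0,0} = 1
G(18) = mex{1,1,1} = 0
G(19) = mex{0,0,0} = 1
G(20) = mex{1,1,1} = 0
G(21) = mex{0,0,0} = 1
Pile A: G(16) = 0.
Pile B: G(7) = 1.
Pile C: G(21) = 1.
Combined Grundy value = 0 ⊕ 1 ⊕ 1 = 0.

0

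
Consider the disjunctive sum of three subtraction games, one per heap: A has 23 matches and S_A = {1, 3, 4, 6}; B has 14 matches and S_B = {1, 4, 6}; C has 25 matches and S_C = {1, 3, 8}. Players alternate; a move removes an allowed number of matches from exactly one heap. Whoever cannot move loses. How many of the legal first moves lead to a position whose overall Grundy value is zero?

Heap A, S = {1, 3, 4, 6}:
G(0) = 0
G(1) = mex{0} = 1
G(2) = mex{1} = 0
G(3) = mex{0,0} = 1
G(4) = mex{1,1,0} = 2
G(5) = mex{2,0,1} = 3
G(6) = mex{3,1,0,0} = 2
G(7) = mex{2,2,1,1} = 0
G(8) = mex{0,3,2,0} = 1
G(9) = mex{1,2,3,1} = 0
G(10) = mex{0,0,2,2} = 1
G(11) = mex{1,1,0,3} = 2
G(12) = mex{2,0,1,2} = 3
G(13) = mex{3,1,0,0} = 2
G(14) = mex{2,2,1,1} = 0
G(15) = mex{0,3,2,0} = 1
G(16) = mex{1,2,3,1} = 0
G(17) = mex{0,0,2,2} = 1
G(18) = mex{1,1,0,3} = 2
G(19) = mex{2,0,1,2} = 3
G(20) = mex{3,1,0,0} = 2
G(21) = mex{2,2,1,1} = 0
G(22) = mex{0,3,2,0} = 1
G(23) = mex{1,2,3,1} = 0
G_A(23) = 0.
Heap B, S = {1, 4, 6}:
n :  0  1  2  3  4  5  6  7  8  9 10 11 12 13 14
G :  0  1  0  1  2  0  1  0  1  2  0  1  0  1  2
G_B(14) = 2.
Heap C, S = {1, 3, 8}:
n :  0  1  2  3  4  5  6  7  8  9 10 11 12 13 14 15 16 17 18 19 20 21 22 23 24 25
G :  0  1  0  1  0  1  0  1  2  3  2  0  1  0  1  0  1  0  1  2  3  2  0  1  0  1
G_C(25) = 1.
Combined Grundy value = 0 ⊕ 2 ⊕ 1 = 3.
A winning move leaves total XOR = 0, i.e. changes one component's Grundy value g to g ⊕ X where X is the current total.
Heap A: need g' = 0⊕3 = 3. Options: 23−1→G=1, 23−3→G=2, 23−4→G=3, 23−6→G=1. Hits: 1.
Heap B: need g' = 2⊕3 = 1. Options: 14−1→G=1, 14−4→G=0, 14−6→G=1. Hits: 2.
Heap C: need g' = 1⊕3 = 2. Options: 25−1→G=0, 25−3→G=0, 25−8→G=0. Hits: 0.

3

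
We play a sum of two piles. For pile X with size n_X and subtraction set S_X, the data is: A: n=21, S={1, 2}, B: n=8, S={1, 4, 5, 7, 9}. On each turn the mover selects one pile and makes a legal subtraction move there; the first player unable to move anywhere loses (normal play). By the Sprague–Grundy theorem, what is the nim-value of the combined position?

0

Pile A, S = {1, 2}:
G(0) = 0
G(1) = mex{0} = 1
G(2) = mex{1,0} = 2
G(3) = mex{2,1} = 0
G(4) = mex{0,2} = 1
G(5) = mex{1,0} = 2
G(6) = mex{2,1} = 0
G(7) = mex{0,2} = 1
G(8) = mex{1,0} = 2
G(9) = mex{2,1} = 0
G(10) = mex{0,2} = 1
G(11) = mex{1,0} = 2
G(12) = mex{2,1} = 0
G(13) = mex{0,2} = 1
G(14) = mex{1,0} = 2
G(15) = mex{2,1} = 0
G(16) = mex{0,2} = 1
G(17) = mex{1,0} = 2
G(18) = mex{2,1} = 0
G(19) = mex{0,2} = 1
G(20) = mex{1,0} = 2
G(21) = mex{2,1} = 0
G_A(21) = 0.
Pile B, S = {1, 4, 5, 7, 9}:
G(0) = 0
G(1) = mex{0} = 1
G(2) = mex{1} = 0
G(3) = mex{0} = 1
G(4) = mex{1,0} = 2
G(5) = mex{2,1,0} = 3
G(6) = mex{3,0,1} = 2
G(7) = mex{2,1,0,0} = 3
G(8) = mex{3,2,1,1} = 0
G_B(8) = 0.
Combined Grundy value = 0 ⊕ 0 = 0.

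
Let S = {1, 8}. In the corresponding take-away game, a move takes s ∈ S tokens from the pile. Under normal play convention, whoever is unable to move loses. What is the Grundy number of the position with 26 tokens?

2

n :  0  1  2  3  4  5  6  7  8  9 10 11 12 13 14 15 16 17 18 19 20 21 22 23 24 25 26
G :  0  1  0  1  0  1  0  1  2  0  1  0  1  0  1  0  1  2  0  1  0  1  0  1  0  1  2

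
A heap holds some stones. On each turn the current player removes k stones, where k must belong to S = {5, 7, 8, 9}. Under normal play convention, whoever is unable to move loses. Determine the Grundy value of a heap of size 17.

0

n :  0  1  2  3  4  5  6  7  8  9 10 11 12 13 14 15 16 17
G :  0  0  0  0  0  1  1  1  1  1  2  2  2  2  0  0  0  0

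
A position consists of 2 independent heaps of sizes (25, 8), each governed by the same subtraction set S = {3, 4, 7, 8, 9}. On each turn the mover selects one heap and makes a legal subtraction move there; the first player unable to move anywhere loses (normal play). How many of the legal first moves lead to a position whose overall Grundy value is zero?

3

All heaps use S = {3, 4, 7, 8, 9}:
n :  0  1  2  3  4  5  6  7  8  9 10 11 12 13 14 15 16 17 18 19 20 21 22 23 24 25
G :  0  0  0  1  1  1  2  2  2  3  3  3  0  0  0  1  1  1  2  2  2  3  3  3  0  0
Heap A: G(25) = 0.
Heap B: G(8) = 2.
Combined Grundy value = 0 ⊕ 2 = 2.
A winning move leaves total XOR = 0, i.e. changes one component's Grundy value g to g ⊕ X where X is the current total.
Heap A: need g' = 0⊕2 = 2. Options: 25−3→G=3, 25−4→G=3, 25−7→G=2, 25−8→G=1, 25−9→G=1. Hits: 1.
Heap B: need g' = 2⊕2 = 0. Options: 8−3→G=1, 8−4→G=1, 8−7→G=0, 8−8→G=0. Hits: 2.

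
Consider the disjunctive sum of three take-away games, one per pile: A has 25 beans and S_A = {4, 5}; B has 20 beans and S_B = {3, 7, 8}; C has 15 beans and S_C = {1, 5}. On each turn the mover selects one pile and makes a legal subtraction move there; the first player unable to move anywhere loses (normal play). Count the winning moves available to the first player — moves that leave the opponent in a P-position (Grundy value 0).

6

Pile A, S = {4, 5}:
n :  0  1  2  3  4  5  6  7  8  9 10 11 12 13 14 15 16 17 18 19 20 21 22 23 24 25
G :  0  0  0  0  1  1  1  1  2  0  0  0  0  1  1  1  1  2  0  0  0  0  1  1  1  1
G_A(25) = 1.
Pile B, S = {3, 7, 8}:
G(0) = 0
G(1) = mex{} = 0
G(2) = mex{} = 0
G(3) = mex{0} = 1
G(4) = mex{0} = 1
G(5) = mex{0} = 1
G(6) = mex{1} = 0
G(7) = mex{1,0} = 2
G(8) = mex{1,0,0} = 2
G(9) = mex{0,0,0} = 1
G(10) = mex{2,1,0} = 3
G(11) = mex{2,1,1} = 0
G(12) = mex{1,1,1} = 0
G(13) = mex{3,0,1} = 2
G(14) = mex{0,2,0} = 1
G(15) = mex{0,2,2} = 1
G(16) = mex{2,1,2} = 0
G(17) = mex{1,3,1} = 0
G(18) = mex{1,0,3} = 2
G(19) = mex{0,0,0} = 1
G(20) = mex{0,2,0} = 1
G_B(20) = 1.
Pile C, S = {1, 5}:
G(0) = 0
G(1) = mex{0} = 1
G(2) = mex{1} = 0
G(3) = mex{0} = 1
G(4) = mex{1} = 0
G(5) = mex{0,0} = 1
G(6) = mex{1,1} = 0
G(7) = mex{0,0} = 1
G(8) = mex{1,1} = 0
G(9) = mex{0,0} = 1
G(10) = mex{1,1} = 0
G(11) = mex{0,0} = 1
G(12) = mex{1,1} = 0
G(13) = mex{0,0} = 1
G(14) = mex{1,1} = 0
G(15) = mex{0,0} = 1
G_C(15) = 1.
Combined Grundy value = 1 ⊕ 1 ⊕ 1 = 1.
A winning move leaves total XOR = 0, i.e. changes one component's Grundy value g to g ⊕ X where X is the current total.
Pile A: need g' = 1⊕1 = 0. Options: 25−4→G=0, 25−5→G=0. Hits: 2.
Pile B: need g' = 1⊕1 = 0. Options: 20−3→G=0, 20−7→G=2, 20−8→G=0. Hits: 2.
Pile C: need g' = 1⊕1 = 0. Options: 15−1→G=0, 15−5→G=0. Hits: 2.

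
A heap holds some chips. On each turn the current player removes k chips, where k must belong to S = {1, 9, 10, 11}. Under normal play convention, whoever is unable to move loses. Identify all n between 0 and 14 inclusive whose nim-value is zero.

0, 2, 4, 6, 8

G(0) = 0
G(1) = mex{0} = 1
G(2) = mex{1} = 0
G(3) = mex{0} = 1
G(4) = mex{1} = 0
G(5) = mex{0} = 1
G(6) = mex{1} = 0
G(7) = mex{0} = 1
G(8) = mex{1} = 0
G(9) = mex{0,0} = 1
G(10) = mex{1,1,0} = 2
G(11) = mex{2,0,1,0} = 3
G(12) = mex{3,1,0,1} = 2
G(13) = mex{2,0,1,0} = 3
G(14) = mex{3,1,0,1} = 2
P-positions are exactly the n with G(n) = 0.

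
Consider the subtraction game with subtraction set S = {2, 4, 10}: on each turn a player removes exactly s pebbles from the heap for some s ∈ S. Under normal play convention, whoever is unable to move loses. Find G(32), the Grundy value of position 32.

n :  0  1  2  3  4  5  6  7  8  9 10 11 12 13 14 15 16 17 18 19 20 21 22 23 24 25 26 27 28 29 30 31 32
G :  0  0  1  1  2  2  0  0  1  1  2  2  0  0  1  1  2  2  0  0  1  1  2  2  0  0  1  1  2  2  0  0  1

1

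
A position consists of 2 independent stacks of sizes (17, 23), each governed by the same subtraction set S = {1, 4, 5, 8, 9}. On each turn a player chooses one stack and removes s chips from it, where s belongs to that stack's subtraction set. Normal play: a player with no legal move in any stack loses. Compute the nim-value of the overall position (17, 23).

All stacks use S = {1, 4, 5, 8, 9}:
n :  0  1  2  3  4  5  6  7  8  9 10 11 12 13 14 15 16 17 18 19 20 21 22 23
G :  0  1  0  1  2  3  2  3  4  5  4  5  0  1  0  1  2  3  2  3  4  5  4  5
Stack A: G(17) = 3.
Stack B: G(23) = 5.
Combined Grundy value = 3 ⊕ 5 = 6.

6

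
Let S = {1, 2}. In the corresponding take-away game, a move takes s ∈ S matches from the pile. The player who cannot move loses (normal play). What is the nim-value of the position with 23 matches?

G(0) = 0
G(1) = mex{0} = 1
G(2) = mex{1,0} = 2
G(3) = mex{2,1} = 0
G(4) = mex{0,2} = 1
G(5) = mex{1,0} = 2
G(6) = mex{2,1} = 0
G(7) = mex{0,2} = 1
G(8) = mex{1,0} = 2
G(9) = mex{2,1} = 0
G(10) = mex{0,2} = 1
G(11) = mex{1,0} = 2
G(12) = mex{2,1} = 0
G(13) = mex{0,2} = 1
G(14) = mex{1,0} = 2
G(15) = mex{2,1} = 0
G(16) = mex{0,2} = 1
G(17) = mex{1,0} = 2
G(18) = mex{2,1} = 0
G(19) = mex{0,2} = 1
G(20) = mex{1,0} = 2
G(21) = mex{2,1} = 0
G(22) = mex{0,2} = 1
G(23) = mex{1,0} = 2

2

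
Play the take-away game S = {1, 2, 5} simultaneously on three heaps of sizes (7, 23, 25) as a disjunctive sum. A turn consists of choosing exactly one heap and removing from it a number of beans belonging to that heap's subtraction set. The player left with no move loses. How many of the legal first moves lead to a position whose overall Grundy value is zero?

All heaps use S = {1, 2, 5}:
n :  0  1  2  3  4  5  6  7  8  9 10 11 12 13 14 15 16 17 18 19 20 21 22 23 24 25
G :  0  1  2  0  1  2  0  1  2  0  1  2  0  1  2  0  1  2  0  1  2  0  1  2  0  1
Heap A: G(7) = 1.
Heap B: G(23) = 2.
Heap C: G(25) = 1.
Combined Grundy value = 1 ⊕ 2 ⊕ 1 = 2.
A winning move leaves total XOR = 0, i.e. changes one component's Grundy value g to g ⊕ X where X is the current total.
Heap A: need g' = 1⊕2 = 3. Options: 7−1→G=0, 7−2→G=2, 7−5→G=2. Hits: 0.
Heap B: need g' = 2⊕2 = 0. Options: 23−1→G=1, 23−2→G=0, 23−5→G=0. Hits: 2.
Heap C: need g' = 1⊕2 = 3. Options: 25−1→G=0, 25−2→G=2, 25−5→G=2. Hits: 0.

2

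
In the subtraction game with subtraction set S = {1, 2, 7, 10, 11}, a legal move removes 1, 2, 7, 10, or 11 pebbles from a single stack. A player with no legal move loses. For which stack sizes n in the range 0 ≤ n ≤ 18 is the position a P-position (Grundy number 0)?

0, 3, 6, 9, 12, 15, 18

n :  0  1  2  3  4  5  6  7  8  9 10 11 12 13 14 15 16 17 18
G :  0  1  2  0  1  2  0  1  2  0  1  2  0  1  2  0  1  2  0
P-positions are exactly the n with G(n) = 0.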